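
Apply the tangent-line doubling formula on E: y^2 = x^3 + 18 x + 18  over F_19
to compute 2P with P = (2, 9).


Doubling: s = (3 x1^2 + a) / (2 y1)
s = (3*2^2 + 18) / (2*9) mod 19 = 8
x3 = s^2 - 2 x1 mod 19 = 8^2 - 2*2 = 3
y3 = s (x1 - x3) - y1 mod 19 = 8 * (2 - 3) - 9 = 2

2P = (3, 2)


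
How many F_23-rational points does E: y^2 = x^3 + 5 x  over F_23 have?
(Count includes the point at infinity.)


For each x in F_23, count y with y^2 = x^3 + 5 x + 0 mod 23:
  x = 0: RHS = 0, y in [0]  -> 1 point(s)
  x = 1: RHS = 6, y in [11, 12]  -> 2 point(s)
  x = 2: RHS = 18, y in [8, 15]  -> 2 point(s)
  x = 5: RHS = 12, y in [9, 14]  -> 2 point(s)
  x = 6: RHS = 16, y in [4, 19]  -> 2 point(s)
  x = 8: RHS = 0, y in [0]  -> 1 point(s)
  x = 11: RHS = 6, y in [11, 12]  -> 2 point(s)
  x = 13: RHS = 8, y in [10, 13]  -> 2 point(s)
  x = 14: RHS = 8, y in [10, 13]  -> 2 point(s)
  x = 15: RHS = 0, y in [0]  -> 1 point(s)
  x = 16: RHS = 13, y in [6, 17]  -> 2 point(s)
  x = 19: RHS = 8, y in [10, 13]  -> 2 point(s)
  x = 20: RHS = 4, y in [2, 21]  -> 2 point(s)
Affine points: 23. Add the point at infinity: total = 24.

#E(F_23) = 24


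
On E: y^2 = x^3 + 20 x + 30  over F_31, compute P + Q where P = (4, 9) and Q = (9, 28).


P != Q, so use the chord formula.
s = (y2 - y1) / (x2 - x1) = (19) / (5) mod 31 = 10
x3 = s^2 - x1 - x2 mod 31 = 10^2 - 4 - 9 = 25
y3 = s (x1 - x3) - y1 mod 31 = 10 * (4 - 25) - 9 = 29

P + Q = (25, 29)


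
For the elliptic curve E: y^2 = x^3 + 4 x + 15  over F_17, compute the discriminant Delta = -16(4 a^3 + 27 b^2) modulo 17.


4 a^3 + 27 b^2 = 4*4^3 + 27*15^2 = 256 + 6075 = 6331
Delta = -16 * (6331) = -101296
Delta mod 17 = 7

Delta = 7 (mod 17)


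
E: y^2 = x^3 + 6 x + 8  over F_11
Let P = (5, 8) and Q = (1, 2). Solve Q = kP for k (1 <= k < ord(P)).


Enumerate multiples of P until we hit Q = (1, 2):
  1P = (5, 8)
  2P = (10, 10)
  3P = (1, 9)
  4P = (3, 8)
  5P = (3, 3)
  6P = (1, 2)
Match found at i = 6.

k = 6


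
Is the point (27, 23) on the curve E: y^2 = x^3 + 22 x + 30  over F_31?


Check whether y^2 = x^3 + 22 x + 30 (mod 31) for (x, y) = (27, 23).
LHS: y^2 = 23^2 mod 31 = 2
RHS: x^3 + 22 x + 30 = 27^3 + 22*27 + 30 mod 31 = 2
LHS = RHS

Yes, on the curve


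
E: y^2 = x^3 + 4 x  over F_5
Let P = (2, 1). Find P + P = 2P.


Doubling: s = (3 x1^2 + a) / (2 y1)
s = (3*2^2 + 4) / (2*1) mod 5 = 3
x3 = s^2 - 2 x1 mod 5 = 3^2 - 2*2 = 0
y3 = s (x1 - x3) - y1 mod 5 = 3 * (2 - 0) - 1 = 0

2P = (0, 0)


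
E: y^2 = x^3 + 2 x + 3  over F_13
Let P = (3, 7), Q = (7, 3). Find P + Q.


P != Q, so use the chord formula.
s = (y2 - y1) / (x2 - x1) = (9) / (4) mod 13 = 12
x3 = s^2 - x1 - x2 mod 13 = 12^2 - 3 - 7 = 4
y3 = s (x1 - x3) - y1 mod 13 = 12 * (3 - 4) - 7 = 7

P + Q = (4, 7)


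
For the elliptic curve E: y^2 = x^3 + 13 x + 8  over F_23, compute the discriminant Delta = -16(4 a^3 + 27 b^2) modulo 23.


4 a^3 + 27 b^2 = 4*13^3 + 27*8^2 = 8788 + 1728 = 10516
Delta = -16 * (10516) = -168256
Delta mod 23 = 12

Delta = 12 (mod 23)


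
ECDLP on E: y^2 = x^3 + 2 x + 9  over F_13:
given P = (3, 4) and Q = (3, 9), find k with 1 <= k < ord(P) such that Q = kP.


Enumerate multiples of P until we hit Q = (3, 9):
  1P = (3, 4)
  2P = (11, 6)
  3P = (8, 11)
  4P = (5, 1)
  5P = (4, 4)
  6P = (6, 9)
  7P = (1, 8)
  8P = (0, 3)
  9P = (0, 10)
  10P = (1, 5)
  11P = (6, 4)
  12P = (4, 9)
  13P = (5, 12)
  14P = (8, 2)
  15P = (11, 7)
  16P = (3, 9)
Match found at i = 16.

k = 16


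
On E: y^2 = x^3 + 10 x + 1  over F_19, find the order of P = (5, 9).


Compute successive multiples of P until we hit O:
  1P = (5, 9)
  2P = (14, 15)
  3P = (11, 6)
  4P = (8, 2)
  5P = (3, 18)
  6P = (17, 7)
  7P = (6, 7)
  8P = (12, 5)
  ... (continuing to 25P)
  25P = O

ord(P) = 25


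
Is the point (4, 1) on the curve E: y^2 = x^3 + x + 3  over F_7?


Check whether y^2 = x^3 + 1 x + 3 (mod 7) for (x, y) = (4, 1).
LHS: y^2 = 1^2 mod 7 = 1
RHS: x^3 + 1 x + 3 = 4^3 + 1*4 + 3 mod 7 = 1
LHS = RHS

Yes, on the curve


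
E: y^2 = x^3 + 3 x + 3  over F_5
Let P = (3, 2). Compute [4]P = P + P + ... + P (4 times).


k = 4 = 100_2 (binary, LSB first: 001)
Double-and-add from P = (3, 2):
  bit 0 = 0: acc unchanged = O
  bit 1 = 0: acc unchanged = O
  bit 2 = 1: acc = O + (3, 3) = (3, 3)

4P = (3, 3)


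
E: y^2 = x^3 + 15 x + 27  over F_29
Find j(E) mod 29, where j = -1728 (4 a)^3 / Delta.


Delta = -16(4 a^3 + 27 b^2) mod 29 = 4
-1728 * (4 a)^3 = -1728 * (4*15)^3 mod 29 = 9
j = 9 * 4^(-1) mod 29 = 24

j = 24 (mod 29)


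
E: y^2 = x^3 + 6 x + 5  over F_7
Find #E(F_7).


For each x in F_7, count y with y^2 = x^3 + 6 x + 5 mod 7:
  x = 2: RHS = 4, y in [2, 5]  -> 2 point(s)
  x = 3: RHS = 1, y in [1, 6]  -> 2 point(s)
  x = 4: RHS = 2, y in [3, 4]  -> 2 point(s)
Affine points: 6. Add the point at infinity: total = 7.

#E(F_7) = 7


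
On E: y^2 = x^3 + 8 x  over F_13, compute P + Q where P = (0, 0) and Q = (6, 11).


P != Q, so use the chord formula.
s = (y2 - y1) / (x2 - x1) = (11) / (6) mod 13 = 4
x3 = s^2 - x1 - x2 mod 13 = 4^2 - 0 - 6 = 10
y3 = s (x1 - x3) - y1 mod 13 = 4 * (0 - 10) - 0 = 12

P + Q = (10, 12)


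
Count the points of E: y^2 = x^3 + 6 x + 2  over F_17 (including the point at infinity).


For each x in F_17, count y with y^2 = x^3 + 6 x + 2 mod 17:
  x = 0: RHS = 2, y in [6, 11]  -> 2 point(s)
  x = 1: RHS = 9, y in [3, 14]  -> 2 point(s)
  x = 3: RHS = 13, y in [8, 9]  -> 2 point(s)
  x = 5: RHS = 4, y in [2, 15]  -> 2 point(s)
  x = 6: RHS = 16, y in [4, 13]  -> 2 point(s)
  x = 7: RHS = 13, y in [8, 9]  -> 2 point(s)
  x = 8: RHS = 1, y in [1, 16]  -> 2 point(s)
  x = 10: RHS = 8, y in [5, 12]  -> 2 point(s)
  x = 12: RHS = 0, y in [0]  -> 1 point(s)
  x = 13: RHS = 16, y in [4, 13]  -> 2 point(s)
  x = 14: RHS = 8, y in [5, 12]  -> 2 point(s)
  x = 15: RHS = 16, y in [4, 13]  -> 2 point(s)
Affine points: 23. Add the point at infinity: total = 24.

#E(F_17) = 24


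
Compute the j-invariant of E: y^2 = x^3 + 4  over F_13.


Delta = -16(4 a^3 + 27 b^2) mod 13 = 4
-1728 * (4 a)^3 = -1728 * (4*0)^3 mod 13 = 0
j = 0 * 4^(-1) mod 13 = 0

j = 0 (mod 13)


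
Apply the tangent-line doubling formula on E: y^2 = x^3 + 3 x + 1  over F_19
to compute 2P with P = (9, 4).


Doubling: s = (3 x1^2 + a) / (2 y1)
s = (3*9^2 + 3) / (2*4) mod 19 = 7
x3 = s^2 - 2 x1 mod 19 = 7^2 - 2*9 = 12
y3 = s (x1 - x3) - y1 mod 19 = 7 * (9 - 12) - 4 = 13

2P = (12, 13)


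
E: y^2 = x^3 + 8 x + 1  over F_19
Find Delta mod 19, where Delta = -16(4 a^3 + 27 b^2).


4 a^3 + 27 b^2 = 4*8^3 + 27*1^2 = 2048 + 27 = 2075
Delta = -16 * (2075) = -33200
Delta mod 19 = 12

Delta = 12 (mod 19)


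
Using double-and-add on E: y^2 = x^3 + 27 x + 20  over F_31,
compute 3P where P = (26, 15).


k = 3 = 11_2 (binary, LSB first: 11)
Double-and-add from P = (26, 15):
  bit 0 = 1: acc = O + (26, 15) = (26, 15)
  bit 1 = 1: acc = (26, 15) + (29, 12) = (8, 29)

3P = (8, 29)


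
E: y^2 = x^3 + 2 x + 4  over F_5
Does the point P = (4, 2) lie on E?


Check whether y^2 = x^3 + 2 x + 4 (mod 5) for (x, y) = (4, 2).
LHS: y^2 = 2^2 mod 5 = 4
RHS: x^3 + 2 x + 4 = 4^3 + 2*4 + 4 mod 5 = 1
LHS != RHS

No, not on the curve


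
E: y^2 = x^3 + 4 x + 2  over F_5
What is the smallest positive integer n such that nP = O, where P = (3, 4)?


Compute successive multiples of P until we hit O:
  1P = (3, 4)
  2P = (3, 1)
  3P = O

ord(P) = 3


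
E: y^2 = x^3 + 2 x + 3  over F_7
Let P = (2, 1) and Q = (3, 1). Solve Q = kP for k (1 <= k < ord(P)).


Enumerate multiples of P until we hit Q = (3, 1):
  1P = (2, 1)
  2P = (3, 6)
  3P = (6, 0)
  4P = (3, 1)
Match found at i = 4.

k = 4


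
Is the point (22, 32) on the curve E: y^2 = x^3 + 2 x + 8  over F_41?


Check whether y^2 = x^3 + 2 x + 8 (mod 41) for (x, y) = (22, 32).
LHS: y^2 = 32^2 mod 41 = 40
RHS: x^3 + 2 x + 8 = 22^3 + 2*22 + 8 mod 41 = 40
LHS = RHS

Yes, on the curve


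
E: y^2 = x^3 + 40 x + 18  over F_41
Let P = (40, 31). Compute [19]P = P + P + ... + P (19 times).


k = 19 = 10011_2 (binary, LSB first: 11001)
Double-and-add from P = (40, 31):
  bit 0 = 1: acc = O + (40, 31) = (40, 31)
  bit 1 = 1: acc = (40, 31) + (18, 16) = (1, 31)
  bit 2 = 0: acc unchanged = (1, 31)
  bit 3 = 0: acc unchanged = (1, 31)
  bit 4 = 1: acc = (1, 31) + (0, 31) = (40, 10)

19P = (40, 10)


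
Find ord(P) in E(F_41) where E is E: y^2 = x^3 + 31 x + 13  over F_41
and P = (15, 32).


Compute successive multiples of P until we hit O:
  1P = (15, 32)
  2P = (1, 2)
  3P = (7, 32)
  4P = (19, 9)
  5P = (17, 0)
  6P = (19, 32)
  7P = (7, 9)
  8P = (1, 39)
  ... (continuing to 10P)
  10P = O

ord(P) = 10


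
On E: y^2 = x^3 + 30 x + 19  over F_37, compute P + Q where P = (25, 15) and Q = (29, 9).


P != Q, so use the chord formula.
s = (y2 - y1) / (x2 - x1) = (31) / (4) mod 37 = 17
x3 = s^2 - x1 - x2 mod 37 = 17^2 - 25 - 29 = 13
y3 = s (x1 - x3) - y1 mod 37 = 17 * (25 - 13) - 15 = 4

P + Q = (13, 4)


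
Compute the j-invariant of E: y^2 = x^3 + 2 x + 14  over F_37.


Delta = -16(4 a^3 + 27 b^2) mod 37 = 27
-1728 * (4 a)^3 = -1728 * (4*2)^3 mod 37 = 8
j = 8 * 27^(-1) mod 37 = 14

j = 14 (mod 37)


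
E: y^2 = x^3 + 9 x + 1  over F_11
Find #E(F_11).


For each x in F_11, count y with y^2 = x^3 + 9 x + 1 mod 11:
  x = 0: RHS = 1, y in [1, 10]  -> 2 point(s)
  x = 1: RHS = 0, y in [0]  -> 1 point(s)
  x = 2: RHS = 5, y in [4, 7]  -> 2 point(s)
  x = 3: RHS = 0, y in [0]  -> 1 point(s)
  x = 7: RHS = 0, y in [0]  -> 1 point(s)
Affine points: 7. Add the point at infinity: total = 8.

#E(F_11) = 8


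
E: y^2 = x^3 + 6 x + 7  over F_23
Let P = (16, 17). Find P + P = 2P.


Doubling: s = (3 x1^2 + a) / (2 y1)
s = (3*16^2 + 6) / (2*17) mod 23 = 16
x3 = s^2 - 2 x1 mod 23 = 16^2 - 2*16 = 17
y3 = s (x1 - x3) - y1 mod 23 = 16 * (16 - 17) - 17 = 13

2P = (17, 13)


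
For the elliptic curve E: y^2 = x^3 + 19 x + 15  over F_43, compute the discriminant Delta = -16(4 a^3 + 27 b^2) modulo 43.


4 a^3 + 27 b^2 = 4*19^3 + 27*15^2 = 27436 + 6075 = 33511
Delta = -16 * (33511) = -536176
Delta mod 43 = 34

Delta = 34 (mod 43)


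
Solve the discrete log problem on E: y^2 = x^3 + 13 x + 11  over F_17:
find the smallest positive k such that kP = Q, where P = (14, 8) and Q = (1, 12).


Enumerate multiples of P until we hit Q = (1, 12):
  1P = (14, 8)
  2P = (8, 7)
  3P = (4, 5)
  4P = (3, 14)
  5P = (1, 5)
  6P = (10, 6)
  7P = (6, 13)
  8P = (12, 12)
  9P = (12, 5)
  10P = (6, 4)
  11P = (10, 11)
  12P = (1, 12)
Match found at i = 12.

k = 12


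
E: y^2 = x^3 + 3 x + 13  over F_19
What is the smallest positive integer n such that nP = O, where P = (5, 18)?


Compute successive multiples of P until we hit O:
  1P = (5, 18)
  2P = (10, 6)
  3P = (9, 3)
  4P = (6, 0)
  5P = (9, 16)
  6P = (10, 13)
  7P = (5, 1)
  8P = O

ord(P) = 8


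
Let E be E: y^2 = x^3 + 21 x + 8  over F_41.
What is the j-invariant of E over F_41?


Delta = -16(4 a^3 + 27 b^2) mod 41 = 19
-1728 * (4 a)^3 = -1728 * (4*21)^3 mod 41 = 34
j = 34 * 19^(-1) mod 41 = 32

j = 32 (mod 41)


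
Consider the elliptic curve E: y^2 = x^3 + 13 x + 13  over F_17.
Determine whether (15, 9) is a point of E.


Check whether y^2 = x^3 + 13 x + 13 (mod 17) for (x, y) = (15, 9).
LHS: y^2 = 9^2 mod 17 = 13
RHS: x^3 + 13 x + 13 = 15^3 + 13*15 + 13 mod 17 = 13
LHS = RHS

Yes, on the curve


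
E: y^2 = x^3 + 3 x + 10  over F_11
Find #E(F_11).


For each x in F_11, count y with y^2 = x^3 + 3 x + 10 mod 11:
  x = 1: RHS = 3, y in [5, 6]  -> 2 point(s)
  x = 4: RHS = 9, y in [3, 8]  -> 2 point(s)
  x = 7: RHS = 0, y in [0]  -> 1 point(s)
Affine points: 5. Add the point at infinity: total = 6.

#E(F_11) = 6


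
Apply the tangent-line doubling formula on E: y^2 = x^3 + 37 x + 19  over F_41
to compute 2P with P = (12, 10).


Doubling: s = (3 x1^2 + a) / (2 y1)
s = (3*12^2 + 37) / (2*10) mod 41 = 5
x3 = s^2 - 2 x1 mod 41 = 5^2 - 2*12 = 1
y3 = s (x1 - x3) - y1 mod 41 = 5 * (12 - 1) - 10 = 4

2P = (1, 4)


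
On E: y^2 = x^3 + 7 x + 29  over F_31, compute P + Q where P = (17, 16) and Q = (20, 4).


P != Q, so use the chord formula.
s = (y2 - y1) / (x2 - x1) = (19) / (3) mod 31 = 27
x3 = s^2 - x1 - x2 mod 31 = 27^2 - 17 - 20 = 10
y3 = s (x1 - x3) - y1 mod 31 = 27 * (17 - 10) - 16 = 18

P + Q = (10, 18)


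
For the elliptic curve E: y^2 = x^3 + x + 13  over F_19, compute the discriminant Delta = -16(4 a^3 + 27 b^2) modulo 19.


4 a^3 + 27 b^2 = 4*1^3 + 27*13^2 = 4 + 4563 = 4567
Delta = -16 * (4567) = -73072
Delta mod 19 = 2

Delta = 2 (mod 19)


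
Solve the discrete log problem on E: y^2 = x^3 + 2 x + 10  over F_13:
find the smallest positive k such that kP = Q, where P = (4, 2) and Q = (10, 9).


Enumerate multiples of P until we hit Q = (10, 9):
  1P = (4, 2)
  2P = (2, 10)
  3P = (10, 9)
Match found at i = 3.

k = 3


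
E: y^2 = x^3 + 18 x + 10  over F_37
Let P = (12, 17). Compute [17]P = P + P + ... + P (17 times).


k = 17 = 10001_2 (binary, LSB first: 10001)
Double-and-add from P = (12, 17):
  bit 0 = 1: acc = O + (12, 17) = (12, 17)
  bit 1 = 0: acc unchanged = (12, 17)
  bit 2 = 0: acc unchanged = (12, 17)
  bit 3 = 0: acc unchanged = (12, 17)
  bit 4 = 1: acc = (12, 17) + (17, 7) = (12, 20)

17P = (12, 20)


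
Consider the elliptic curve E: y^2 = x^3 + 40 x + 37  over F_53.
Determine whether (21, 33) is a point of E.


Check whether y^2 = x^3 + 40 x + 37 (mod 53) for (x, y) = (21, 33).
LHS: y^2 = 33^2 mod 53 = 29
RHS: x^3 + 40 x + 37 = 21^3 + 40*21 + 37 mod 53 = 15
LHS != RHS

No, not on the curve


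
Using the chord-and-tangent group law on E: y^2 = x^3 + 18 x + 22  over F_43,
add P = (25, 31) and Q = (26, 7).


P != Q, so use the chord formula.
s = (y2 - y1) / (x2 - x1) = (19) / (1) mod 43 = 19
x3 = s^2 - x1 - x2 mod 43 = 19^2 - 25 - 26 = 9
y3 = s (x1 - x3) - y1 mod 43 = 19 * (25 - 9) - 31 = 15

P + Q = (9, 15)


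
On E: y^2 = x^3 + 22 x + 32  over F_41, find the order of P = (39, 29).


Compute successive multiples of P until we hit O:
  1P = (39, 29)
  2P = (8, 33)
  3P = (4, 26)
  4P = (29, 7)
  5P = (9, 37)
  6P = (2, 24)
  7P = (40, 3)
  8P = (23, 6)
  ... (continuing to 36P)
  36P = O

ord(P) = 36


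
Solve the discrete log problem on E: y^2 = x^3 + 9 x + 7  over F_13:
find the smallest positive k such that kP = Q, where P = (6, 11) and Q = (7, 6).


Enumerate multiples of P until we hit Q = (7, 6):
  1P = (6, 11)
  2P = (1, 2)
  3P = (3, 10)
  4P = (7, 6)
Match found at i = 4.

k = 4


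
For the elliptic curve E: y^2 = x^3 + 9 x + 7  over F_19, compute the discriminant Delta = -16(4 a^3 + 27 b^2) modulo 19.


4 a^3 + 27 b^2 = 4*9^3 + 27*7^2 = 2916 + 1323 = 4239
Delta = -16 * (4239) = -67824
Delta mod 19 = 6

Delta = 6 (mod 19)


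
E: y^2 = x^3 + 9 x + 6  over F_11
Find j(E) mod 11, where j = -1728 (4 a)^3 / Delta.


Delta = -16(4 a^3 + 27 b^2) mod 11 = 8
-1728 * (4 a)^3 = -1728 * (4*9)^3 mod 11 = 6
j = 6 * 8^(-1) mod 11 = 9

j = 9 (mod 11)


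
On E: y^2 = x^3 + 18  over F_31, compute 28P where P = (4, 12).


k = 28 = 11100_2 (binary, LSB first: 00111)
Double-and-add from P = (4, 12):
  bit 0 = 0: acc unchanged = O
  bit 1 = 0: acc unchanged = O
  bit 2 = 1: acc = O + (13, 18) = (13, 18)
  bit 3 = 1: acc = (13, 18) + (21, 14) = (5, 9)
  bit 4 = 1: acc = (5, 9) + (7, 12) = (29, 17)

28P = (29, 17)


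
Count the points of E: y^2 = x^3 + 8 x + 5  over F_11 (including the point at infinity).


For each x in F_11, count y with y^2 = x^3 + 8 x + 5 mod 11:
  x = 0: RHS = 5, y in [4, 7]  -> 2 point(s)
  x = 1: RHS = 3, y in [5, 6]  -> 2 point(s)
  x = 3: RHS = 1, y in [1, 10]  -> 2 point(s)
  x = 5: RHS = 5, y in [4, 7]  -> 2 point(s)
  x = 6: RHS = 5, y in [4, 7]  -> 2 point(s)
  x = 8: RHS = 9, y in [3, 8]  -> 2 point(s)
  x = 9: RHS = 3, y in [5, 6]  -> 2 point(s)
Affine points: 14. Add the point at infinity: total = 15.

#E(F_11) = 15


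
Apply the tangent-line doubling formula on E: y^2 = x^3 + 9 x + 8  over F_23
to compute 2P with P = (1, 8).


Doubling: s = (3 x1^2 + a) / (2 y1)
s = (3*1^2 + 9) / (2*8) mod 23 = 18
x3 = s^2 - 2 x1 mod 23 = 18^2 - 2*1 = 0
y3 = s (x1 - x3) - y1 mod 23 = 18 * (1 - 0) - 8 = 10

2P = (0, 10)


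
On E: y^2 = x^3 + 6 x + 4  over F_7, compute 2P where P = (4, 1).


Doubling: s = (3 x1^2 + a) / (2 y1)
s = (3*4^2 + 6) / (2*1) mod 7 = 6
x3 = s^2 - 2 x1 mod 7 = 6^2 - 2*4 = 0
y3 = s (x1 - x3) - y1 mod 7 = 6 * (4 - 0) - 1 = 2

2P = (0, 2)


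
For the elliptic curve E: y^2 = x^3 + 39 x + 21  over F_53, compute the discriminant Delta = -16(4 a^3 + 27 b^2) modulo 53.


4 a^3 + 27 b^2 = 4*39^3 + 27*21^2 = 237276 + 11907 = 249183
Delta = -16 * (249183) = -3986928
Delta mod 53 = 50

Delta = 50 (mod 53)


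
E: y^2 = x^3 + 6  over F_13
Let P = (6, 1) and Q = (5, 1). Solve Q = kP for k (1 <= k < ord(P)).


Enumerate multiples of P until we hit Q = (5, 1):
  1P = (6, 1)
  2P = (5, 1)
Match found at i = 2.

k = 2


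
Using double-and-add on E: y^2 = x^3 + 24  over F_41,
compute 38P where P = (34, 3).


k = 38 = 100110_2 (binary, LSB first: 011001)
Double-and-add from P = (34, 3):
  bit 0 = 0: acc unchanged = O
  bit 1 = 1: acc = O + (30, 13) = (30, 13)
  bit 2 = 1: acc = (30, 13) + (32, 19) = (29, 31)
  bit 3 = 0: acc unchanged = (29, 31)
  bit 4 = 0: acc unchanged = (29, 31)
  bit 5 = 1: acc = (29, 31) + (37, 40) = (32, 22)

38P = (32, 22)


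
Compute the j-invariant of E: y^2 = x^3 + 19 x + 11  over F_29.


Delta = -16(4 a^3 + 27 b^2) mod 29 = 12
-1728 * (4 a)^3 = -1728 * (4*19)^3 mod 29 = 7
j = 7 * 12^(-1) mod 29 = 3

j = 3 (mod 29)


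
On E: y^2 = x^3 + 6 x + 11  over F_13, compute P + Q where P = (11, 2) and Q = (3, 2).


P != Q, so use the chord formula.
s = (y2 - y1) / (x2 - x1) = (0) / (5) mod 13 = 0
x3 = s^2 - x1 - x2 mod 13 = 0^2 - 11 - 3 = 12
y3 = s (x1 - x3) - y1 mod 13 = 0 * (11 - 12) - 2 = 11

P + Q = (12, 11)


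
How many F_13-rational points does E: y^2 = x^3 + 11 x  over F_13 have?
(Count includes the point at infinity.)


For each x in F_13, count y with y^2 = x^3 + 11 x + 0 mod 13:
  x = 0: RHS = 0, y in [0]  -> 1 point(s)
  x = 1: RHS = 12, y in [5, 8]  -> 2 point(s)
  x = 2: RHS = 4, y in [2, 11]  -> 2 point(s)
  x = 4: RHS = 4, y in [2, 11]  -> 2 point(s)
  x = 6: RHS = 9, y in [3, 10]  -> 2 point(s)
  x = 7: RHS = 4, y in [2, 11]  -> 2 point(s)
  x = 9: RHS = 9, y in [3, 10]  -> 2 point(s)
  x = 11: RHS = 9, y in [3, 10]  -> 2 point(s)
  x = 12: RHS = 1, y in [1, 12]  -> 2 point(s)
Affine points: 17. Add the point at infinity: total = 18.

#E(F_13) = 18


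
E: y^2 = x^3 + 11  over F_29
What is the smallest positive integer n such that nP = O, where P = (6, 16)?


Compute successive multiples of P until we hit O:
  1P = (6, 16)
  2P = (8, 28)
  3P = (22, 4)
  4P = (7, 21)
  5P = (12, 12)
  6P = (5, 22)
  7P = (25, 11)
  8P = (20, 6)
  ... (continuing to 30P)
  30P = O

ord(P) = 30


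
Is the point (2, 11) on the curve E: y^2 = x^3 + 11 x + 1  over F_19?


Check whether y^2 = x^3 + 11 x + 1 (mod 19) for (x, y) = (2, 11).
LHS: y^2 = 11^2 mod 19 = 7
RHS: x^3 + 11 x + 1 = 2^3 + 11*2 + 1 mod 19 = 12
LHS != RHS

No, not on the curve


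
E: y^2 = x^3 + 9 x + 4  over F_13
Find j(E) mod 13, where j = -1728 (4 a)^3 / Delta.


Delta = -16(4 a^3 + 27 b^2) mod 13 = 5
-1728 * (4 a)^3 = -1728 * (4*9)^3 mod 13 = 12
j = 12 * 5^(-1) mod 13 = 5

j = 5 (mod 13)


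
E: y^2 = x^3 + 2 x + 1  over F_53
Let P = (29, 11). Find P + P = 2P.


Doubling: s = (3 x1^2 + a) / (2 y1)
s = (3*29^2 + 2) / (2*11) mod 53 = 16
x3 = s^2 - 2 x1 mod 53 = 16^2 - 2*29 = 39
y3 = s (x1 - x3) - y1 mod 53 = 16 * (29 - 39) - 11 = 41

2P = (39, 41)


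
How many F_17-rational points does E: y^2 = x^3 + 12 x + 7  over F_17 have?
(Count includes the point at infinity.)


For each x in F_17, count y with y^2 = x^3 + 12 x + 7 mod 17:
  x = 3: RHS = 2, y in [6, 11]  -> 2 point(s)
  x = 4: RHS = 0, y in [0]  -> 1 point(s)
  x = 7: RHS = 9, y in [3, 14]  -> 2 point(s)
  x = 11: RHS = 8, y in [5, 12]  -> 2 point(s)
  x = 12: RHS = 9, y in [3, 14]  -> 2 point(s)
  x = 15: RHS = 9, y in [3, 14]  -> 2 point(s)
Affine points: 11. Add the point at infinity: total = 12.

#E(F_17) = 12


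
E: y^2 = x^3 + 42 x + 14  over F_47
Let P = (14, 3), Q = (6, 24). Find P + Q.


P != Q, so use the chord formula.
s = (y2 - y1) / (x2 - x1) = (21) / (39) mod 47 = 15
x3 = s^2 - x1 - x2 mod 47 = 15^2 - 14 - 6 = 17
y3 = s (x1 - x3) - y1 mod 47 = 15 * (14 - 17) - 3 = 46

P + Q = (17, 46)


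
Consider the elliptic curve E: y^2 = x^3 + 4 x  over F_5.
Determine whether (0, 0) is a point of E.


Check whether y^2 = x^3 + 4 x + 0 (mod 5) for (x, y) = (0, 0).
LHS: y^2 = 0^2 mod 5 = 0
RHS: x^3 + 4 x + 0 = 0^3 + 4*0 + 0 mod 5 = 0
LHS = RHS

Yes, on the curve


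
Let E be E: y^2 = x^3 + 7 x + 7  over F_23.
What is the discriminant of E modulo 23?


4 a^3 + 27 b^2 = 4*7^3 + 27*7^2 = 1372 + 1323 = 2695
Delta = -16 * (2695) = -43120
Delta mod 23 = 5

Delta = 5 (mod 23)


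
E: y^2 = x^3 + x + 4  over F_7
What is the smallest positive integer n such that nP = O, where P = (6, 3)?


Compute successive multiples of P until we hit O:
  1P = (6, 3)
  2P = (4, 3)
  3P = (4, 4)
  4P = (6, 4)
  5P = O

ord(P) = 5


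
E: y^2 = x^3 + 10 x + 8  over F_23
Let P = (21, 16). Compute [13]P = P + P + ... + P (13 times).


k = 13 = 1101_2 (binary, LSB first: 1011)
Double-and-add from P = (21, 16):
  bit 0 = 1: acc = O + (21, 16) = (21, 16)
  bit 1 = 0: acc unchanged = (21, 16)
  bit 2 = 1: acc = (21, 16) + (12, 4) = (2, 17)
  bit 3 = 1: acc = (2, 17) + (17, 13) = (10, 2)

13P = (10, 2)


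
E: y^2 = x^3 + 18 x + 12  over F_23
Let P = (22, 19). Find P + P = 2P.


Doubling: s = (3 x1^2 + a) / (2 y1)
s = (3*22^2 + 18) / (2*19) mod 23 = 6
x3 = s^2 - 2 x1 mod 23 = 6^2 - 2*22 = 15
y3 = s (x1 - x3) - y1 mod 23 = 6 * (22 - 15) - 19 = 0

2P = (15, 0)


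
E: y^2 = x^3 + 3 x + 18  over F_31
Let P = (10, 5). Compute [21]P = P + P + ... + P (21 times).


k = 21 = 10101_2 (binary, LSB first: 10101)
Double-and-add from P = (10, 5):
  bit 0 = 1: acc = O + (10, 5) = (10, 5)
  bit 1 = 0: acc unchanged = (10, 5)
  bit 2 = 1: acc = (10, 5) + (14, 13) = (11, 24)
  bit 3 = 0: acc unchanged = (11, 24)
  bit 4 = 1: acc = (11, 24) + (26, 8) = (26, 23)

21P = (26, 23)


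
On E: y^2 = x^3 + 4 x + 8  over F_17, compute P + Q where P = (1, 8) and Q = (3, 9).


P != Q, so use the chord formula.
s = (y2 - y1) / (x2 - x1) = (1) / (2) mod 17 = 9
x3 = s^2 - x1 - x2 mod 17 = 9^2 - 1 - 3 = 9
y3 = s (x1 - x3) - y1 mod 17 = 9 * (1 - 9) - 8 = 5

P + Q = (9, 5)


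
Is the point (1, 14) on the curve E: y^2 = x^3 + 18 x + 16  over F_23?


Check whether y^2 = x^3 + 18 x + 16 (mod 23) for (x, y) = (1, 14).
LHS: y^2 = 14^2 mod 23 = 12
RHS: x^3 + 18 x + 16 = 1^3 + 18*1 + 16 mod 23 = 12
LHS = RHS

Yes, on the curve


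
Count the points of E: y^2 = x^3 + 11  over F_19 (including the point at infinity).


For each x in F_19, count y with y^2 = x^3 + 0 x + 11 mod 19:
  x = 0: RHS = 11, y in [7, 12]  -> 2 point(s)
  x = 2: RHS = 0, y in [0]  -> 1 point(s)
  x = 3: RHS = 0, y in [0]  -> 1 point(s)
  x = 10: RHS = 4, y in [2, 17]  -> 2 point(s)
  x = 13: RHS = 4, y in [2, 17]  -> 2 point(s)
  x = 14: RHS = 0, y in [0]  -> 1 point(s)
  x = 15: RHS = 4, y in [2, 17]  -> 2 point(s)
Affine points: 11. Add the point at infinity: total = 12.

#E(F_19) = 12


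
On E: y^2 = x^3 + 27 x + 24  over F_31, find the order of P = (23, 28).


Compute successive multiples of P until we hit O:
  1P = (23, 28)
  2P = (23, 3)
  3P = O

ord(P) = 3


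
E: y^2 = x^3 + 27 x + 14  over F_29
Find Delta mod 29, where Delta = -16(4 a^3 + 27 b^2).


4 a^3 + 27 b^2 = 4*27^3 + 27*14^2 = 78732 + 5292 = 84024
Delta = -16 * (84024) = -1344384
Delta mod 29 = 27

Delta = 27 (mod 29)


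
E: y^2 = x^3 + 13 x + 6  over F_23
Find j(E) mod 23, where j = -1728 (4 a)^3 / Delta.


Delta = -16(4 a^3 + 27 b^2) mod 23 = 10
-1728 * (4 a)^3 = -1728 * (4*13)^3 mod 23 = 19
j = 19 * 10^(-1) mod 23 = 18

j = 18 (mod 23)


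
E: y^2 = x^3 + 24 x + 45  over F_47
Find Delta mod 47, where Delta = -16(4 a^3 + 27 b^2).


4 a^3 + 27 b^2 = 4*24^3 + 27*45^2 = 55296 + 54675 = 109971
Delta = -16 * (109971) = -1759536
Delta mod 47 = 3

Delta = 3 (mod 47)


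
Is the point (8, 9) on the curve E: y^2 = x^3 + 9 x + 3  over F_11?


Check whether y^2 = x^3 + 9 x + 3 (mod 11) for (x, y) = (8, 9).
LHS: y^2 = 9^2 mod 11 = 4
RHS: x^3 + 9 x + 3 = 8^3 + 9*8 + 3 mod 11 = 4
LHS = RHS

Yes, on the curve


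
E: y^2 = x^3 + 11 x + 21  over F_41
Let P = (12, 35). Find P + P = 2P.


Doubling: s = (3 x1^2 + a) / (2 y1)
s = (3*12^2 + 11) / (2*35) mod 41 = 28
x3 = s^2 - 2 x1 mod 41 = 28^2 - 2*12 = 22
y3 = s (x1 - x3) - y1 mod 41 = 28 * (12 - 22) - 35 = 13

2P = (22, 13)


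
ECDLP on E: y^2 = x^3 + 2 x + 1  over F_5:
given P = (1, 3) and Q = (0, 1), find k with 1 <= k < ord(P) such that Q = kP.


Enumerate multiples of P until we hit Q = (0, 1):
  1P = (1, 3)
  2P = (3, 2)
  3P = (0, 4)
  4P = (0, 1)
Match found at i = 4.

k = 4


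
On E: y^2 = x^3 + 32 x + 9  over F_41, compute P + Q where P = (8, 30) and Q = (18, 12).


P != Q, so use the chord formula.
s = (y2 - y1) / (x2 - x1) = (23) / (10) mod 41 = 31
x3 = s^2 - x1 - x2 mod 41 = 31^2 - 8 - 18 = 33
y3 = s (x1 - x3) - y1 mod 41 = 31 * (8 - 33) - 30 = 15

P + Q = (33, 15)


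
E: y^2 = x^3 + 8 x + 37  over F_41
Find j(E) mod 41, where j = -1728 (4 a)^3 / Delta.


Delta = -16(4 a^3 + 27 b^2) mod 41 = 8
-1728 * (4 a)^3 = -1728 * (4*8)^3 mod 41 = 28
j = 28 * 8^(-1) mod 41 = 24

j = 24 (mod 41)


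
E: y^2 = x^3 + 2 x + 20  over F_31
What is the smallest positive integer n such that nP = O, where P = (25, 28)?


Compute successive multiples of P until we hit O:
  1P = (25, 28)
  2P = (14, 8)
  3P = (24, 2)
  4P = (7, 6)
  5P = (7, 25)
  6P = (24, 29)
  7P = (14, 23)
  8P = (25, 3)
  ... (continuing to 9P)
  9P = O

ord(P) = 9


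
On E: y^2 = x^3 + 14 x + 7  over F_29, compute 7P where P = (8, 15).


k = 7 = 111_2 (binary, LSB first: 111)
Double-and-add from P = (8, 15):
  bit 0 = 1: acc = O + (8, 15) = (8, 15)
  bit 1 = 1: acc = (8, 15) + (22, 1) = (0, 6)
  bit 2 = 1: acc = (0, 6) + (20, 15) = (10, 4)

7P = (10, 4)


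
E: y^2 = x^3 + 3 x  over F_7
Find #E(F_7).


For each x in F_7, count y with y^2 = x^3 + 3 x + 0 mod 7:
  x = 0: RHS = 0, y in [0]  -> 1 point(s)
  x = 1: RHS = 4, y in [2, 5]  -> 2 point(s)
  x = 2: RHS = 0, y in [0]  -> 1 point(s)
  x = 3: RHS = 1, y in [1, 6]  -> 2 point(s)
  x = 5: RHS = 0, y in [0]  -> 1 point(s)
Affine points: 7. Add the point at infinity: total = 8.

#E(F_7) = 8


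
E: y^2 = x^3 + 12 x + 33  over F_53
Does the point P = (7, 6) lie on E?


Check whether y^2 = x^3 + 12 x + 33 (mod 53) for (x, y) = (7, 6).
LHS: y^2 = 6^2 mod 53 = 36
RHS: x^3 + 12 x + 33 = 7^3 + 12*7 + 33 mod 53 = 36
LHS = RHS

Yes, on the curve


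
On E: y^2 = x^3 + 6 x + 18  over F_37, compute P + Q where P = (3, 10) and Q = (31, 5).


P != Q, so use the chord formula.
s = (y2 - y1) / (x2 - x1) = (32) / (28) mod 37 = 17
x3 = s^2 - x1 - x2 mod 37 = 17^2 - 3 - 31 = 33
y3 = s (x1 - x3) - y1 mod 37 = 17 * (3 - 33) - 10 = 35

P + Q = (33, 35)


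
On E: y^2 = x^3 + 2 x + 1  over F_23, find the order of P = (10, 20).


Compute successive multiples of P until we hit O:
  1P = (10, 20)
  2P = (9, 14)
  3P = (17, 7)
  4P = (14, 17)
  5P = (1, 2)
  6P = (16, 14)
  7P = (21, 14)
  8P = (21, 9)
  ... (continuing to 15P)
  15P = O

ord(P) = 15


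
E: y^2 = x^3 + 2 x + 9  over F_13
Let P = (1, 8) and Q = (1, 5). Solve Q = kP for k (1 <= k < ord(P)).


Enumerate multiples of P until we hit Q = (1, 5):
  1P = (1, 8)
  2P = (8, 2)
  3P = (5, 1)
  4P = (6, 4)
  5P = (3, 4)
  6P = (0, 3)
  7P = (11, 7)
  8P = (4, 4)
  9P = (4, 9)
  10P = (11, 6)
  11P = (0, 10)
  12P = (3, 9)
  13P = (6, 9)
  14P = (5, 12)
  15P = (8, 11)
  16P = (1, 5)
Match found at i = 16.

k = 16


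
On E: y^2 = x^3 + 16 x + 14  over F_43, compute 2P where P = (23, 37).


Doubling: s = (3 x1^2 + a) / (2 y1)
s = (3*23^2 + 16) / (2*37) mod 43 = 42
x3 = s^2 - 2 x1 mod 43 = 42^2 - 2*23 = 41
y3 = s (x1 - x3) - y1 mod 43 = 42 * (23 - 41) - 37 = 24

2P = (41, 24)


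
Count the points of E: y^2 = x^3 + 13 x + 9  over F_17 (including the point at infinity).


For each x in F_17, count y with y^2 = x^3 + 13 x + 9 mod 17:
  x = 0: RHS = 9, y in [3, 14]  -> 2 point(s)
  x = 2: RHS = 9, y in [3, 14]  -> 2 point(s)
  x = 7: RHS = 1, y in [1, 16]  -> 2 point(s)
  x = 8: RHS = 13, y in [8, 9]  -> 2 point(s)
  x = 10: RHS = 0, y in [0]  -> 1 point(s)
  x = 11: RHS = 4, y in [2, 15]  -> 2 point(s)
  x = 15: RHS = 9, y in [3, 14]  -> 2 point(s)
Affine points: 13. Add the point at infinity: total = 14.

#E(F_17) = 14


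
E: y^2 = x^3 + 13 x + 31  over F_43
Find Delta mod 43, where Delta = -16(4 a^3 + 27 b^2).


4 a^3 + 27 b^2 = 4*13^3 + 27*31^2 = 8788 + 25947 = 34735
Delta = -16 * (34735) = -555760
Delta mod 43 = 15

Delta = 15 (mod 43)


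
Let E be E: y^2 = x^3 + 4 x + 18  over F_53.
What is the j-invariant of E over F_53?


Delta = -16(4 a^3 + 27 b^2) mod 53 = 43
-1728 * (4 a)^3 = -1728 * (4*4)^3 mod 53 = 50
j = 50 * 43^(-1) mod 53 = 48

j = 48 (mod 53)


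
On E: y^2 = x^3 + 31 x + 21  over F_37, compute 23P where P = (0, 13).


k = 23 = 10111_2 (binary, LSB first: 11101)
Double-and-add from P = (0, 13):
  bit 0 = 1: acc = O + (0, 13) = (0, 13)
  bit 1 = 1: acc = (0, 13) + (11, 18) = (10, 6)
  bit 2 = 1: acc = (10, 6) + (36, 27) = (24, 14)
  bit 3 = 0: acc unchanged = (24, 14)
  bit 4 = 1: acc = (24, 14) + (28, 7) = (32, 0)

23P = (32, 0)


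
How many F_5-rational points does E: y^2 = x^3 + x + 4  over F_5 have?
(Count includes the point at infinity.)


For each x in F_5, count y with y^2 = x^3 + 1 x + 4 mod 5:
  x = 0: RHS = 4, y in [2, 3]  -> 2 point(s)
  x = 1: RHS = 1, y in [1, 4]  -> 2 point(s)
  x = 2: RHS = 4, y in [2, 3]  -> 2 point(s)
  x = 3: RHS = 4, y in [2, 3]  -> 2 point(s)
Affine points: 8. Add the point at infinity: total = 9.

#E(F_5) = 9


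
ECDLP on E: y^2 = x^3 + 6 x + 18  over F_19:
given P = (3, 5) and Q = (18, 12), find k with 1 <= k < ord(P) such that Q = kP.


Enumerate multiples of P until we hit Q = (18, 12):
  1P = (3, 5)
  2P = (18, 12)
Match found at i = 2.

k = 2


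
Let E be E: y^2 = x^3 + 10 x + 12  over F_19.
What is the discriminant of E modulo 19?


4 a^3 + 27 b^2 = 4*10^3 + 27*12^2 = 4000 + 3888 = 7888
Delta = -16 * (7888) = -126208
Delta mod 19 = 9

Delta = 9 (mod 19)


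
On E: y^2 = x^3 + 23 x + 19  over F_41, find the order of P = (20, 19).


Compute successive multiples of P until we hit O:
  1P = (20, 19)
  2P = (11, 2)
  3P = (8, 31)
  4P = (14, 16)
  5P = (38, 13)
  6P = (15, 34)
  7P = (15, 7)
  8P = (38, 28)
  ... (continuing to 13P)
  13P = O

ord(P) = 13


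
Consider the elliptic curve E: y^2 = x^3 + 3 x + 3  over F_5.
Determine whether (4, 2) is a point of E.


Check whether y^2 = x^3 + 3 x + 3 (mod 5) for (x, y) = (4, 2).
LHS: y^2 = 2^2 mod 5 = 4
RHS: x^3 + 3 x + 3 = 4^3 + 3*4 + 3 mod 5 = 4
LHS = RHS

Yes, on the curve


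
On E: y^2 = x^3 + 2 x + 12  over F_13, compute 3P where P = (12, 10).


k = 3 = 11_2 (binary, LSB first: 11)
Double-and-add from P = (12, 10):
  bit 0 = 1: acc = O + (12, 10) = (12, 10)
  bit 1 = 1: acc = (12, 10) + (11, 0) = (12, 3)

3P = (12, 3)


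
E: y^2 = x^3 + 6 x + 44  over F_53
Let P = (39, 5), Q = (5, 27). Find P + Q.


P != Q, so use the chord formula.
s = (y2 - y1) / (x2 - x1) = (22) / (19) mod 53 = 43
x3 = s^2 - x1 - x2 mod 53 = 43^2 - 39 - 5 = 3
y3 = s (x1 - x3) - y1 mod 53 = 43 * (39 - 3) - 5 = 6

P + Q = (3, 6)


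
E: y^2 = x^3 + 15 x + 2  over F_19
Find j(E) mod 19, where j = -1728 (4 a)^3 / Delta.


Delta = -16(4 a^3 + 27 b^2) mod 19 = 12
-1728 * (4 a)^3 = -1728 * (4*15)^3 mod 19 = 8
j = 8 * 12^(-1) mod 19 = 7

j = 7 (mod 19)


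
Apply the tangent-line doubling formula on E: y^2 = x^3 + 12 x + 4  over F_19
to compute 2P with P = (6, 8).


Doubling: s = (3 x1^2 + a) / (2 y1)
s = (3*6^2 + 12) / (2*8) mod 19 = 17
x3 = s^2 - 2 x1 mod 19 = 17^2 - 2*6 = 11
y3 = s (x1 - x3) - y1 mod 19 = 17 * (6 - 11) - 8 = 2

2P = (11, 2)


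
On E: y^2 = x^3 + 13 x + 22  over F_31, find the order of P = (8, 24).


Compute successive multiples of P until we hit O:
  1P = (8, 24)
  2P = (17, 17)
  3P = (20, 6)
  4P = (13, 30)
  5P = (4, 18)
  6P = (29, 22)
  7P = (30, 15)
  8P = (25, 21)
  ... (continuing to 32P)
  32P = O

ord(P) = 32


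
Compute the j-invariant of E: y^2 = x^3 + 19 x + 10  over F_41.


Delta = -16(4 a^3 + 27 b^2) mod 41 = 25
-1728 * (4 a)^3 = -1728 * (4*19)^3 mod 41 = 25
j = 25 * 25^(-1) mod 41 = 1

j = 1 (mod 41)


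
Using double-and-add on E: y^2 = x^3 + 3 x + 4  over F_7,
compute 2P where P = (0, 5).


k = 2 = 10_2 (binary, LSB first: 01)
Double-and-add from P = (0, 5):
  bit 0 = 0: acc unchanged = O
  bit 1 = 1: acc = O + (1, 1) = (1, 1)

2P = (1, 1)


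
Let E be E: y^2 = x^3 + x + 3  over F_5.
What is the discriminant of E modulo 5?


4 a^3 + 27 b^2 = 4*1^3 + 27*3^2 = 4 + 243 = 247
Delta = -16 * (247) = -3952
Delta mod 5 = 3

Delta = 3 (mod 5)


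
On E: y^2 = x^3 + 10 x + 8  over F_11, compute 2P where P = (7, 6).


Doubling: s = (3 x1^2 + a) / (2 y1)
s = (3*7^2 + 10) / (2*6) mod 11 = 3
x3 = s^2 - 2 x1 mod 11 = 3^2 - 2*7 = 6
y3 = s (x1 - x3) - y1 mod 11 = 3 * (7 - 6) - 6 = 8

2P = (6, 8)


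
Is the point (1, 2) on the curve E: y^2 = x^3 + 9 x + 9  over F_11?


Check whether y^2 = x^3 + 9 x + 9 (mod 11) for (x, y) = (1, 2).
LHS: y^2 = 2^2 mod 11 = 4
RHS: x^3 + 9 x + 9 = 1^3 + 9*1 + 9 mod 11 = 8
LHS != RHS

No, not on the curve


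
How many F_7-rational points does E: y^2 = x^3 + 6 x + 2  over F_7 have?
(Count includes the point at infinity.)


For each x in F_7, count y with y^2 = x^3 + 6 x + 2 mod 7:
  x = 0: RHS = 2, y in [3, 4]  -> 2 point(s)
  x = 1: RHS = 2, y in [3, 4]  -> 2 point(s)
  x = 2: RHS = 1, y in [1, 6]  -> 2 point(s)
  x = 6: RHS = 2, y in [3, 4]  -> 2 point(s)
Affine points: 8. Add the point at infinity: total = 9.

#E(F_7) = 9


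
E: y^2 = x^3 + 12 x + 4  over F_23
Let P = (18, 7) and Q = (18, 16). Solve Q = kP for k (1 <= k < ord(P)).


Enumerate multiples of P until we hit Q = (18, 16):
  1P = (18, 7)
  2P = (14, 8)
  3P = (4, 1)
  4P = (4, 22)
  5P = (14, 15)
  6P = (18, 16)
Match found at i = 6.

k = 6


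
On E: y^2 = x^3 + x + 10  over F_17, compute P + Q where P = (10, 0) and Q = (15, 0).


P != Q, so use the chord formula.
s = (y2 - y1) / (x2 - x1) = (0) / (5) mod 17 = 0
x3 = s^2 - x1 - x2 mod 17 = 0^2 - 10 - 15 = 9
y3 = s (x1 - x3) - y1 mod 17 = 0 * (10 - 9) - 0 = 0

P + Q = (9, 0)


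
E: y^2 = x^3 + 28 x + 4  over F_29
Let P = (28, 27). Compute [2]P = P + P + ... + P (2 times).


k = 2 = 10_2 (binary, LSB first: 01)
Double-and-add from P = (28, 27):
  bit 0 = 0: acc unchanged = O
  bit 1 = 1: acc = O + (24, 0) = (24, 0)

2P = (24, 0)


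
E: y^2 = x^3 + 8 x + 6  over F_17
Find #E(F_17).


For each x in F_17, count y with y^2 = x^3 + 8 x + 6 mod 17:
  x = 1: RHS = 15, y in [7, 10]  -> 2 point(s)
  x = 2: RHS = 13, y in [8, 9]  -> 2 point(s)
  x = 4: RHS = 0, y in [0]  -> 1 point(s)
  x = 5: RHS = 1, y in [1, 16]  -> 2 point(s)
  x = 6: RHS = 15, y in [7, 10]  -> 2 point(s)
  x = 8: RHS = 4, y in [2, 15]  -> 2 point(s)
  x = 9: RHS = 8, y in [5, 12]  -> 2 point(s)
  x = 10: RHS = 15, y in [7, 10]  -> 2 point(s)
  x = 15: RHS = 16, y in [4, 13]  -> 2 point(s)
Affine points: 17. Add the point at infinity: total = 18.

#E(F_17) = 18


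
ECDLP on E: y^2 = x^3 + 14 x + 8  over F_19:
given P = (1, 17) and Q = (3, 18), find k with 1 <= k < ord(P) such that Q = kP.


Enumerate multiples of P until we hit Q = (3, 18):
  1P = (1, 17)
  2P = (3, 1)
  3P = (3, 18)
Match found at i = 3.

k = 3


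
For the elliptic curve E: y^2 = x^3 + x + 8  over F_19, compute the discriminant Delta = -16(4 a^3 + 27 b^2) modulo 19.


4 a^3 + 27 b^2 = 4*1^3 + 27*8^2 = 4 + 1728 = 1732
Delta = -16 * (1732) = -27712
Delta mod 19 = 9

Delta = 9 (mod 19)


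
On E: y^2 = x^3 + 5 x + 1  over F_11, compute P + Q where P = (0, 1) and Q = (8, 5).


P != Q, so use the chord formula.
s = (y2 - y1) / (x2 - x1) = (4) / (8) mod 11 = 6
x3 = s^2 - x1 - x2 mod 11 = 6^2 - 0 - 8 = 6
y3 = s (x1 - x3) - y1 mod 11 = 6 * (0 - 6) - 1 = 7

P + Q = (6, 7)


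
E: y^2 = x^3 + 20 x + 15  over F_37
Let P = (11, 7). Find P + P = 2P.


Doubling: s = (3 x1^2 + a) / (2 y1)
s = (3*11^2 + 20) / (2*7) mod 37 = 30
x3 = s^2 - 2 x1 mod 37 = 30^2 - 2*11 = 27
y3 = s (x1 - x3) - y1 mod 37 = 30 * (11 - 27) - 7 = 31

2P = (27, 31)


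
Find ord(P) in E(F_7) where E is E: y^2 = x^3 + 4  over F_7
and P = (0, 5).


Compute successive multiples of P until we hit O:
  1P = (0, 5)
  2P = (0, 2)
  3P = O

ord(P) = 3


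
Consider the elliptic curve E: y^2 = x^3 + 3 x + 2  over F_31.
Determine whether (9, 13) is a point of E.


Check whether y^2 = x^3 + 3 x + 2 (mod 31) for (x, y) = (9, 13).
LHS: y^2 = 13^2 mod 31 = 14
RHS: x^3 + 3 x + 2 = 9^3 + 3*9 + 2 mod 31 = 14
LHS = RHS

Yes, on the curve


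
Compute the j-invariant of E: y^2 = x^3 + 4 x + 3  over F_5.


Delta = -16(4 a^3 + 27 b^2) mod 5 = 1
-1728 * (4 a)^3 = -1728 * (4*4)^3 mod 5 = 2
j = 2 * 1^(-1) mod 5 = 2

j = 2 (mod 5)


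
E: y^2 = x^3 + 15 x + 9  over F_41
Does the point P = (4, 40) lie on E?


Check whether y^2 = x^3 + 15 x + 9 (mod 41) for (x, y) = (4, 40).
LHS: y^2 = 40^2 mod 41 = 1
RHS: x^3 + 15 x + 9 = 4^3 + 15*4 + 9 mod 41 = 10
LHS != RHS

No, not on the curve


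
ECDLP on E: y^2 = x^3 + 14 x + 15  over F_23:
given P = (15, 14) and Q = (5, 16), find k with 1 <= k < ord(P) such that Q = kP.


Enumerate multiples of P until we hit Q = (5, 16):
  1P = (15, 14)
  2P = (5, 7)
  3P = (12, 18)
  4P = (8, 15)
  5P = (8, 8)
  6P = (12, 5)
  7P = (5, 16)
Match found at i = 7.

k = 7


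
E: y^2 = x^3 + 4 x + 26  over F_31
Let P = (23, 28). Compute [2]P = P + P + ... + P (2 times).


k = 2 = 10_2 (binary, LSB first: 01)
Double-and-add from P = (23, 28):
  bit 0 = 0: acc unchanged = O
  bit 1 = 1: acc = O + (5, 4) = (5, 4)

2P = (5, 4)


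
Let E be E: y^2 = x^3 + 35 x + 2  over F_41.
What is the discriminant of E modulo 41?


4 a^3 + 27 b^2 = 4*35^3 + 27*2^2 = 171500 + 108 = 171608
Delta = -16 * (171608) = -2745728
Delta mod 41 = 1

Delta = 1 (mod 41)


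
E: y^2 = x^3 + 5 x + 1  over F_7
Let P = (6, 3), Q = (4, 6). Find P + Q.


P != Q, so use the chord formula.
s = (y2 - y1) / (x2 - x1) = (3) / (5) mod 7 = 2
x3 = s^2 - x1 - x2 mod 7 = 2^2 - 6 - 4 = 1
y3 = s (x1 - x3) - y1 mod 7 = 2 * (6 - 1) - 3 = 0

P + Q = (1, 0)


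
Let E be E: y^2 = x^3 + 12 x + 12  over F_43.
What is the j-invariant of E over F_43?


Delta = -16(4 a^3 + 27 b^2) mod 43 = 17
-1728 * (4 a)^3 = -1728 * (4*12)^3 mod 43 = 32
j = 32 * 17^(-1) mod 43 = 12

j = 12 (mod 43)


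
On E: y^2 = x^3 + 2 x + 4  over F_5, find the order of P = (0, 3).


Compute successive multiples of P until we hit O:
  1P = (0, 3)
  2P = (4, 4)
  3P = (2, 4)
  4P = (2, 1)
  5P = (4, 1)
  6P = (0, 2)
  7P = O

ord(P) = 7


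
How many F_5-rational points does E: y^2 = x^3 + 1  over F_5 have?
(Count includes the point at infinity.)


For each x in F_5, count y with y^2 = x^3 + 0 x + 1 mod 5:
  x = 0: RHS = 1, y in [1, 4]  -> 2 point(s)
  x = 2: RHS = 4, y in [2, 3]  -> 2 point(s)
  x = 4: RHS = 0, y in [0]  -> 1 point(s)
Affine points: 5. Add the point at infinity: total = 6.

#E(F_5) = 6


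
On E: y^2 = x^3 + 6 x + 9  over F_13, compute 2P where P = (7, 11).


Doubling: s = (3 x1^2 + a) / (2 y1)
s = (3*7^2 + 6) / (2*11) mod 13 = 4
x3 = s^2 - 2 x1 mod 13 = 4^2 - 2*7 = 2
y3 = s (x1 - x3) - y1 mod 13 = 4 * (7 - 2) - 11 = 9

2P = (2, 9)


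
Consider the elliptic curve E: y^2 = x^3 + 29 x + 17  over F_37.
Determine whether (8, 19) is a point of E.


Check whether y^2 = x^3 + 29 x + 17 (mod 37) for (x, y) = (8, 19).
LHS: y^2 = 19^2 mod 37 = 28
RHS: x^3 + 29 x + 17 = 8^3 + 29*8 + 17 mod 37 = 21
LHS != RHS

No, not on the curve
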